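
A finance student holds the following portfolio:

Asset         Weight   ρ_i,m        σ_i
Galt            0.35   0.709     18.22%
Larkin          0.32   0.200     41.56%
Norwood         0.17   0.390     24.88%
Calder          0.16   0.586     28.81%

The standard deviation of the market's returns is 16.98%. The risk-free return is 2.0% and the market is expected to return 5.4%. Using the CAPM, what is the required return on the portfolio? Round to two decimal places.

β_Galt = 0.709 × 18.22% / 16.98% = 0.7608
β_Larkin = 0.200 × 41.56% / 16.98% = 0.4895
β_Norwood = 0.390 × 24.88% / 16.98% = 0.5714
β_Calder = 0.586 × 28.81% / 16.98% = 0.9943
β_P = Σ w_i β_i = 0.35×0.7608 + 0.32×0.4895 + 0.17×0.5714 + 0.16×0.9943 = 0.6791
MRP = 5.4% − 2.0% = 3.40%
E(R_P) = R_f + β_P × MRP = 2.0% + 0.6791 × 3.4% = 4.31%

4.31%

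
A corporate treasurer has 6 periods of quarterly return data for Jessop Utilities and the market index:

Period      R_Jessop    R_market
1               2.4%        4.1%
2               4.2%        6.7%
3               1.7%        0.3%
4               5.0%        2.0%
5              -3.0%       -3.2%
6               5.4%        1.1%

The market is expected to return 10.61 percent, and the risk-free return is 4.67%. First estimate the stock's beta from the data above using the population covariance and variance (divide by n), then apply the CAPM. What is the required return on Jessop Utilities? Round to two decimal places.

8.34%

Mean R_i = (2.4 + 4.2 + 1.7 + 5.0 − 3.0 + 5.4) / 6 = 2.6167%
Mean R_m = (4.1 + 6.7 + 0.3 + 2.0 − 3.2 + 1.1) / 6 = 1.8333%
Σ(R_i − R̄_i)(R_m − R̄_m) = 35.2467  ⇒  Cov = 35.2467 / 6 = 5.8745
Σ(R_m − R̄_m)² = 57.0733  ⇒  Var(R_m) = 57.0733 / 6 = 9.5122
β = Cov / Var(R_m) = 5.8745 / 9.5122 = 0.6176
MRP = 10.61% − 4.67% = 5.94%
E(R) = R_f + β × MRP = 4.67% + 0.6176 × 5.94% = 8.34%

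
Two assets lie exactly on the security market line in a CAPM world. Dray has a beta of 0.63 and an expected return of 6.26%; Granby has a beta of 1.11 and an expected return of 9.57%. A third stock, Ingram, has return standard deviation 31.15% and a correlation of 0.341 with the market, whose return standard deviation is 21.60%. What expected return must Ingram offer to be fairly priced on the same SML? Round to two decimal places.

5.31%

MRP = (9.57% − 6.26%) / (1.11 − 0.63) = 6.8958%
R_f = 6.26% − 0.63 × 6.8958% = 1.9156%
β_Ingram = ρ·σ_i/σ_m = 0.341 × 31.15 / 21.60 = 0.4918
E(R_Ingram) = R_f + β × MRP = 1.9156% + 0.4918 × 6.8958% = 5.31%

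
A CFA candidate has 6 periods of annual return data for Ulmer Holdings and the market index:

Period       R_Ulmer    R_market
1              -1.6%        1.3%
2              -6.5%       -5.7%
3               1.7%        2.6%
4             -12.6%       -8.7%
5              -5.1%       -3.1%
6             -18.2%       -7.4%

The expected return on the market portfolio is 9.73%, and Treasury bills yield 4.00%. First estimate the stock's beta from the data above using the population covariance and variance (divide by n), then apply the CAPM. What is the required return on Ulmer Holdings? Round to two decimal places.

12.07%

Mean R_i = (-1.6 − 6.5 + 1.7 − 12.6 − 5.1 − 18.2) / 6 = -7.0500%
Mean R_m = (1.3 − 5.7 + 2.6 − 8.7 − 3.1 − 7.4) / 6 = -3.5000%
Σ(R_i − R̄_i)(R_m − R̄_m) = 151.4500  ⇒  Cov = 151.4500 / 6 = 25.2417
Σ(R_m − R̄_m)² = 107.5000  ⇒  Var(R_m) = 107.5000 / 6 = 17.9167
β = Cov / Var(R_m) = 25.2417 / 17.9167 = 1.4088
MRP = 9.73% − 4.00% = 5.73%
E(R) = R_f + β × MRP = 4.00% + 1.4088 × 5.73% = 12.07%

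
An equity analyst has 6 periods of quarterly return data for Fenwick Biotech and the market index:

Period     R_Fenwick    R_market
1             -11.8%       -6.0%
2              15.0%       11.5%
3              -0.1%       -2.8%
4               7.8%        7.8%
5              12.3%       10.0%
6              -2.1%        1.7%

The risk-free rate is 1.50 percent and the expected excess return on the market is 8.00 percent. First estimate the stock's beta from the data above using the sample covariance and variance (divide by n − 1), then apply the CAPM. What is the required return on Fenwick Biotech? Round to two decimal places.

Mean R_i = (-11.8 + 15.0 − 0.1 + 7.8 + 12.3 − 2.1) / 6 = 3.5167%
Mean R_m = (-6.0 + 11.5 − 2.8 + 7.8 + 10.0 + 1.7) / 6 = 3.7000%
Σ(R_i − R̄_i)(R_m − R̄_m) = 345.7800  ⇒  Cov = 345.7800 / 5 = 69.1560
Σ(R_m − R̄_m)² = 257.6800  ⇒  Var(R_m) = 257.6800 / 5 = 51.5360
β = Cov / Var(R_m) = 69.1560 / 51.5360 = 1.3419
E(R) = R_f + β × MRP = 1.50% + 1.3419 × 8.00% = 12.24%

12.24%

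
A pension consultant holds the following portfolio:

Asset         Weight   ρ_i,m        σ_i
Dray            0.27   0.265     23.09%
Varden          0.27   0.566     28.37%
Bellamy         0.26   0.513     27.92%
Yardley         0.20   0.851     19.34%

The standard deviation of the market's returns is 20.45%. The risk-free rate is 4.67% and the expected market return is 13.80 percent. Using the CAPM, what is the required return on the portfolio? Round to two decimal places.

10.48%

β_Dray = 0.265 × 23.09% / 20.45% = 0.2992
β_Varden = 0.566 × 28.37% / 20.45% = 0.7852
β_Bellamy = 0.513 × 27.92% / 20.45% = 0.7004
β_Yardley = 0.851 × 19.34% / 20.45% = 0.8048
β_P = Σ w_i β_i = 0.27×0.2992 + 0.27×0.7852 + 0.26×0.7004 + 0.20×0.8048 = 0.6359
MRP = 13.80% − 4.67% = 9.13%
E(R_P) = R_f + β_P × MRP = 4.67% + 0.6359 × 9.13% = 10.48%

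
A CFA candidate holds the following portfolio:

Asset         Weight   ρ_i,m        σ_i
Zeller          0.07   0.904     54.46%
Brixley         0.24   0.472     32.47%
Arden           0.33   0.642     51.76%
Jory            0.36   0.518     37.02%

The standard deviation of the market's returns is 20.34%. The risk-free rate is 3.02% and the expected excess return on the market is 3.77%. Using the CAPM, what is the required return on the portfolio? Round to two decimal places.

β_Zeller = 0.904 × 54.46% / 20.34% = 2.4204
β_Brixley = 0.472 × 32.47% / 20.34% = 0.7535
β_Arden = 0.642 × 51.76% / 20.34% = 1.6337
β_Jory = 0.518 × 37.02% / 20.34% = 0.9428
β_P = Σ w_i β_i = 0.07×2.4204 + 0.24×0.7535 + 0.33×1.6337 + 0.36×0.9428 = 1.2288
E(R_P) = R_f + β_P × MRP = 3.02% + 1.2288 × 3.77% = 7.65%

7.65%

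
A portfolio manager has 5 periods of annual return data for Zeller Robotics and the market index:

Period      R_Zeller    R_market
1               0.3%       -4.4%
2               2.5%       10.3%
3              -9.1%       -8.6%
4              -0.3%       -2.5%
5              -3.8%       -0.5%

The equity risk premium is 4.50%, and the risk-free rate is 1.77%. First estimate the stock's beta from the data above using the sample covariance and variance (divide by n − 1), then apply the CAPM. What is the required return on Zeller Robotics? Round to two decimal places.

Mean R_i = (0.3 + 2.5 − 9.1 − 0.3 − 3.8) / 5 = -2.0800%
Mean R_m = (-4.4 + 10.3 − 8.6 − 2.5 − 0.5) / 5 = -1.1400%
Σ(R_i − R̄_i)(R_m − R̄_m) = 93.4840  ⇒  Cov = 93.4840 / 4 = 23.3710
Σ(R_m − R̄_m)² = 199.4120  ⇒  Var(R_m) = 199.4120 / 4 = 49.8530
β = Cov / Var(R_m) = 23.3710 / 49.8530 = 0.4688
E(R) = R_f + β × MRP = 1.77% + 0.4688 × 4.50% = 3.88%

3.88%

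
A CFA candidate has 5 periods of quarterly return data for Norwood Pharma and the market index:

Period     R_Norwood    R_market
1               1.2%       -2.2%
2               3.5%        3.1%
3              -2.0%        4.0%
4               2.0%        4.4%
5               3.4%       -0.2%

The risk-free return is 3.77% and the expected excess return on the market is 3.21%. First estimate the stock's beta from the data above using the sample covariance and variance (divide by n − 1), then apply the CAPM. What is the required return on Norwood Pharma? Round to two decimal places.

3.15%

Mean R_i = (1.2 + 3.5 − 2.0 + 2.0 + 3.4) / 5 = 1.6200%
Mean R_m = (-2.2 + 3.1 + 4.0 + 4.4 − 0.2) / 5 = 1.8200%
Σ(R_i − R̄_i)(R_m − R̄_m) = -6.4120  ⇒  Cov = -6.4120 / 4 = -1.6030
Σ(R_m − R̄_m)² = 33.2880  ⇒  Var(R_m) = 33.2880 / 4 = 8.3220
β = Cov / Var(R_m) = -1.6030 / 8.3220 = -0.1926
E(R) = R_f + β × MRP = 3.77% + -0.1926 × 3.21% = 3.15%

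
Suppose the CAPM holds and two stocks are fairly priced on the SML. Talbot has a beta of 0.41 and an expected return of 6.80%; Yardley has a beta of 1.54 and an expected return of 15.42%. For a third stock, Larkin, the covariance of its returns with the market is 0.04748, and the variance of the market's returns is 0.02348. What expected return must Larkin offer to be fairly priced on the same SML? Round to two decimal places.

19.10%

MRP = (15.42% − 6.80%) / (1.54 − 0.41) = 7.6283%
R_f = 6.80% − 0.41 × 7.6283% = 3.6724%
β_Larkin = Cov / Var(R_m) = 0.04748 / 0.02348 = 2.0221
E(R_Larkin) = R_f + β × MRP = 3.6724% + 2.0221 × 7.6283% = 19.10%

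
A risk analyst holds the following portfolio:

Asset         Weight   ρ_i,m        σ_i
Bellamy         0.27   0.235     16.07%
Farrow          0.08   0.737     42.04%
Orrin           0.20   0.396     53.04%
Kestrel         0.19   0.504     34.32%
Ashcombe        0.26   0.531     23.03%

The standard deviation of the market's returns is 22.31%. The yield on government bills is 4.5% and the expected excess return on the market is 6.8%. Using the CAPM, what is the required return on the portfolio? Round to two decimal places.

β_Bellamy = 0.235 × 16.07% / 22.31% = 0.1693
β_Farrow = 0.737 × 42.04% / 22.31% = 1.3888
β_Orrin = 0.396 × 53.04% / 22.31% = 0.9415
β_Kestrel = 0.504 × 34.32% / 22.31% = 0.7753
β_Ashcombe = 0.531 × 23.03% / 22.31% = 0.5481
β_P = Σ w_i β_i = 0.27×0.1693 + 0.08×1.3888 + 0.20×0.9415 + 0.19×0.7753 + 0.26×0.5481 = 0.6349
E(R_P) = R_f + β_P × MRP = 4.5% + 0.6349 × 6.8% = 8.82%

8.82%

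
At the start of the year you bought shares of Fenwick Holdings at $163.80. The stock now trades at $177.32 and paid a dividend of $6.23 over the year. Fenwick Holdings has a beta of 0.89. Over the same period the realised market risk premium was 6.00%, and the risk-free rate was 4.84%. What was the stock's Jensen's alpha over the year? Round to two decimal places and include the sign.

+1.88%

Realised HPR = (P1 + D1 − P0) / P0 = (177.32 + 6.23 − 163.80) / 163.80 = 19.75 / 163.80 = 12.0574%
CAPM required = R_f + β·MRP = 4.84% + 0.89 × 6.00% = 10.1800%
α = realised − required = 12.0574% − 10.1800% = +1.88%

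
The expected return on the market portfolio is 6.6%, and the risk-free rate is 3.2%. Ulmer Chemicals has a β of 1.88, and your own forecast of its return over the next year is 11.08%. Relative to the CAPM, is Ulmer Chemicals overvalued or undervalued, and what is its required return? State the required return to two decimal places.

MRP = 6.6% − 3.2% = 3.40%
Required return = R_f + β·MRP = 3.2% + 1.88 × 3.4% = 9.59%
Forecast 11.08% > required 9.59% → the stock plots above the SML → undervalued.

Undervalued; required return 9.59%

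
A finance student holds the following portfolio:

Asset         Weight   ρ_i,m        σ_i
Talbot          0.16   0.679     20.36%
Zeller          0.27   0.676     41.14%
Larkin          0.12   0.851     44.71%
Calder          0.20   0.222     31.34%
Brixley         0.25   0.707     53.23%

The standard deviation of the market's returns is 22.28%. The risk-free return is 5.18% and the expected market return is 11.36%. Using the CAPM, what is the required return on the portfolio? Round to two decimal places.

β_Talbot = 0.679 × 20.36% / 22.28% = 0.6205
β_Zeller = 0.676 × 41.14% / 22.28% = 1.2482
β_Larkin = 0.851 × 44.71% / 22.28% = 1.7077
β_Calder = 0.222 × 31.34% / 22.28% = 0.3123
β_Brixley = 0.707 × 53.23% / 22.28% = 1.6891
β_P = Σ w_i β_i = 0.16×0.6205 + 0.27×1.2482 + 0.12×1.7077 + 0.20×0.3123 + 0.25×1.6891 = 1.1260
MRP = 11.36% − 5.18% = 6.18%
E(R_P) = R_f + β_P × MRP = 5.18% + 1.1260 × 6.18% = 12.14%

12.14%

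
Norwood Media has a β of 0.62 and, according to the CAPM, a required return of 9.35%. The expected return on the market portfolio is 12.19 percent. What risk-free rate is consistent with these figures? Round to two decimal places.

4.72%

E(R) = R_f + β(E(R_m) − R_f) = R_f(1 − β) + β·E(R_m)
9.35% = R_f × (1 − 0.62) + 0.62 × 12.19%
9.35% = R_f × 0.38 + 7.5578%
R_f = (9.35% − 7.5578%) / 0.38 = 4.72%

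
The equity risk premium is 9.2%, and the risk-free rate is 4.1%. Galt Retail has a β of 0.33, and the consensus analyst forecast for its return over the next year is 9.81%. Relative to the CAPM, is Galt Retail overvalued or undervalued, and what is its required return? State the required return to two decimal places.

Required return = R_f + β·MRP = 4.1% + 0.33 × 9.2% = 7.14%
Forecast 9.81% > required 7.14% → the stock plots above the SML → undervalued.

Undervalued; required return 7.14%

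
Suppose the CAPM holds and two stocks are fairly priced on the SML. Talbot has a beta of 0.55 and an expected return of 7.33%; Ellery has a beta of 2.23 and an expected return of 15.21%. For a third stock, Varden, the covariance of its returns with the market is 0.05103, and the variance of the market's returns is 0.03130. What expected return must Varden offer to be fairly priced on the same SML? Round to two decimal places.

MRP = (15.21% − 7.33%) / (2.23 − 0.55) = 4.6905%
R_f = 7.33% − 0.55 × 4.6905% = 4.7502%
β_Varden = Cov / Var(R_m) = 0.05103 / 0.03130 = 1.6304
E(R_Varden) = R_f + β × MRP = 4.7502% + 1.6304 × 4.6905% = 12.40%

12.40%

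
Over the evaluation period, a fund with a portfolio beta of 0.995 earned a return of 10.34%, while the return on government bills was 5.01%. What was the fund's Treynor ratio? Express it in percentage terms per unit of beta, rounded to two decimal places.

5.36%

Treynor = (R_P − R_f) / β_P = (10.34% − 5.01%) / 0.9950 = 5.33% / 0.9950 = 5.36%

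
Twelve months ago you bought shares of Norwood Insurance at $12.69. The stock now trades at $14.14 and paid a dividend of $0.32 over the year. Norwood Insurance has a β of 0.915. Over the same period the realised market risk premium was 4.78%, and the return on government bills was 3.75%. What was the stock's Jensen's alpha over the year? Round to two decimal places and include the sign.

Realised HPR = (P1 + D1 − P0) / P0 = (14.14 + 0.32 − 12.69) / 12.69 = 1.77 / 12.69 = 13.9480%
CAPM required = R_f + β·MRP = 3.75% + 0.915 × 4.78% = 8.12370%
α = realised − required = 13.9480% − 8.12370% = +5.82%

+5.82%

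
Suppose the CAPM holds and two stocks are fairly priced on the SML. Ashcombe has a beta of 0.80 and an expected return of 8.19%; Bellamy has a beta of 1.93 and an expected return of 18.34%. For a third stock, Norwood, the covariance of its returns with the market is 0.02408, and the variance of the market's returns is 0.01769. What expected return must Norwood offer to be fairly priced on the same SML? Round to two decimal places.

13.23%

MRP = (18.34% − 8.19%) / (1.93 − 0.80) = 8.9823%
R_f = 8.19% − 0.80 × 8.9823% = 1.0042%
β_Norwood = Cov / Var(R_m) = 0.02408 / 0.01769 = 1.3612
E(R_Norwood) = R_f + β × MRP = 1.0042% + 1.3612 × 8.9823% = 13.23%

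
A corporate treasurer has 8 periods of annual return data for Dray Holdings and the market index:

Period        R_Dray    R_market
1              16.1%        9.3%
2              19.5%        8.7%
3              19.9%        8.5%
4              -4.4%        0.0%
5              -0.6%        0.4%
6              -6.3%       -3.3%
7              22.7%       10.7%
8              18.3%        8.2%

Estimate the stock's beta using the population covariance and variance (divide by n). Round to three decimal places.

Mean R_i = (16.1 + 19.5 + 19.9 − 4.4 − 0.6 − 6.3 + 22.7 + 18.3) / 8 = 10.6500%
Mean R_m = (9.3 + 8.7 + 8.5 + 0.0 + 0.4 − 3.3 + 10.7 + 8.2) / 8 = 5.3125%
Σ(R_i − R̄_i)(R_m − R̄_m) = 449.4050  ⇒  Cov = 449.4050 / 8 = 56.1756
Σ(R_m − R̄_m)² = 201.4288  ⇒  Var(R_m) = 201.4288 / 8 = 25.1786
β = Cov / Var(R_m) = 56.1756 / 25.1786 = 2.2311

2.231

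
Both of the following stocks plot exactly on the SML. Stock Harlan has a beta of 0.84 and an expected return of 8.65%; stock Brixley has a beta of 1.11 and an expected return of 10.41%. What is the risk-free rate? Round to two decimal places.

Both satisfy E(R) = R_f + β·MRP, so the slope of the SML is
MRP = (10.41% − 8.65%) / (1.11 − 0.84) = 1.76% / 0.27 = 6.5185%
R_f = E(R_Harlan) − β_Harlan·MRP = 8.65% − 0.84 × 6.5185% = 3.1745%

3.17%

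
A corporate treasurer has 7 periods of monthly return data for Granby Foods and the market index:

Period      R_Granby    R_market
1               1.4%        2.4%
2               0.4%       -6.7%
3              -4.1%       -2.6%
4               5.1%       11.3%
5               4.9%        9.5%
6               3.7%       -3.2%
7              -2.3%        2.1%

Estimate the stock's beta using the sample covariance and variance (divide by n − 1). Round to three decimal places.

Mean R_i = (1.4 + 0.4 − 4.1 + 5.1 + 4.9 + 3.7 − 2.3) / 7 = 1.3000%
Mean R_m = (2.4 − 6.7 − 2.6 + 11.3 + 9.5 − 3.2 + 2.1) / 7 = 1.8286%
Σ(R_i − R̄_i)(R_m − R̄_m) = 82.2100  ⇒  Cov = 82.2100 / 6 = 13.7017
Σ(R_m − R̄_m)² = 266.5943  ⇒  Var(R_m) = 266.5943 / 6 = 44.4324
β = Cov / Var(R_m) = 13.7017 / 44.4324 = 0.3084

0.308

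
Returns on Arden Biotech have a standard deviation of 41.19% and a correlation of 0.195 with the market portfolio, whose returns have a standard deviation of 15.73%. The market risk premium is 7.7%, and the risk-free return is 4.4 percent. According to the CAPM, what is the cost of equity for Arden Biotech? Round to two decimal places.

8.33%

β = ρ × σ_i / σ_m = 0.195 × 41.19% / 15.73% = 0.5106
E(R) = 4.4% + 0.5106 × 7.7% = 8.33%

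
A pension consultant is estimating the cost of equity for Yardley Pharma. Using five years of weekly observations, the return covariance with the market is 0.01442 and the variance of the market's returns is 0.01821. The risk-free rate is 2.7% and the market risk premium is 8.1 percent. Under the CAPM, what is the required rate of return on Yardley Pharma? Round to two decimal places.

β = Cov(R_i, R_m) / Var(R_m) = 0.01442 / 0.01821 = 0.7919
E(R) = R_f + β × MRP = 2.7% + 0.7919 × 8.1% = 9.11%

9.11%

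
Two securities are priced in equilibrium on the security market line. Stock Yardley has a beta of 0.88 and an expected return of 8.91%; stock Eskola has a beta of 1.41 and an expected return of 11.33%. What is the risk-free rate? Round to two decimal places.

Both satisfy E(R) = R_f + β·MRP, so the slope of the SML is
MRP = (11.33% − 8.91%) / (1.41 − 0.88) = 2.42% / 0.53 = 4.5660%
R_f = E(R_Yardley) − β_Yardley·MRP = 8.91% − 0.88 × 4.5660% = 4.8919%

4.89%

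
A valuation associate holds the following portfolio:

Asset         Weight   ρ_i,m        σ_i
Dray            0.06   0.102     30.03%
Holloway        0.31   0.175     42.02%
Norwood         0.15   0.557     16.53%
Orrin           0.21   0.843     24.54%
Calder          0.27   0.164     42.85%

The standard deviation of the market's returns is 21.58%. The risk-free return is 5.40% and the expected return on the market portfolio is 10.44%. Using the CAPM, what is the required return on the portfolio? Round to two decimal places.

7.76%

β_Dray = 0.102 × 30.03% / 21.58% = 0.1419
β_Holloway = 0.175 × 42.02% / 21.58% = 0.3408
β_Norwood = 0.557 × 16.53% / 21.58% = 0.4267
β_Orrin = 0.843 × 24.54% / 21.58% = 0.9586
β_Calder = 0.164 × 42.85% / 21.58% = 0.3256
β_P = Σ w_i β_i = 0.06×0.1419 + 0.31×0.3408 + 0.15×0.4267 + 0.21×0.9586 + 0.27×0.3256 = 0.4674
MRP = 10.44% − 5.40% = 5.04%
E(R_P) = R_f + β_P × MRP = 5.40% + 0.4674 × 5.04% = 7.76%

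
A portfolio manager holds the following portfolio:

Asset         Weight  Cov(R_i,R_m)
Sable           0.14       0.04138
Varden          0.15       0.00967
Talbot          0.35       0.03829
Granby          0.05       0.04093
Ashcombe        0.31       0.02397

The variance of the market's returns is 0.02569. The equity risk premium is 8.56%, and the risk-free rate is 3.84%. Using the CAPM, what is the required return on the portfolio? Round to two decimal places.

β_Sable = 0.04138 / 0.02569 = 1.6107
β_Varden = 0.00967 / 0.02569 = 0.3764
β_Talbot = 0.03829 / 0.02569 = 1.4905
β_Granby = 0.04093 / 0.02569 = 1.5932
β_Ashcombe = 0.02397 / 0.02569 = 0.9330
β_P = Σ w_i β_i = 0.14×1.6107 + 0.15×0.3764 + 0.35×1.4905 + 0.05×1.5932 + 0.31×0.9330 = 1.1725
E(R_P) = R_f + β_P × MRP = 3.84% + 1.1725 × 8.56% = 13.88%

13.88%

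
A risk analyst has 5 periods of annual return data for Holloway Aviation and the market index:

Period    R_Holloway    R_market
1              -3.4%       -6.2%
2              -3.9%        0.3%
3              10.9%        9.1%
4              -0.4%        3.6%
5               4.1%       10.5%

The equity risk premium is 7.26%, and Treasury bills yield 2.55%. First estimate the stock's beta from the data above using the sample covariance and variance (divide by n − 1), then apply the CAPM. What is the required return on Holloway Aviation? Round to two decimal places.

Mean R_i = (-3.4 − 3.9 + 10.9 − 0.4 + 4.1) / 5 = 1.4600%
Mean R_m = (-6.2 + 0.3 + 9.1 + 3.6 + 10.5) / 5 = 3.4600%
Σ(R_i − R̄_i)(R_m − R̄_m) = 135.4520  ⇒  Cov = 135.4520 / 4 = 33.8630
Σ(R_m − R̄_m)² = 184.6920  ⇒  Var(R_m) = 184.6920 / 4 = 46.1730
β = Cov / Var(R_m) = 33.8630 / 46.1730 = 0.7334
E(R) = R_f + β × MRP = 2.55% + 0.7334 × 7.26% = 7.87%

7.87%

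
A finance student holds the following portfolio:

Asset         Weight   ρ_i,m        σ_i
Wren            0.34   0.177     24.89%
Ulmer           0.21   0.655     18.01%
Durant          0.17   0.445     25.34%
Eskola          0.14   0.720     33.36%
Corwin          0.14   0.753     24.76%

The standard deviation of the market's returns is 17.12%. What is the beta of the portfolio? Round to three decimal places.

0.693

β_Wren = 0.177 × 24.89% / 17.12% = 0.2573
β_Ulmer = 0.655 × 18.01% / 17.12% = 0.6891
β_Durant = 0.445 × 25.34% / 17.12% = 0.6587
β_Eskola = 0.720 × 33.36% / 17.12% = 1.4030
β_Corwin = 0.753 × 24.76% / 17.12% = 1.0890
β_P = Σ w_i β_i = 0.34×0.2573 + 0.21×0.6891 + 0.17×0.6587 + 0.14×1.4030 + 0.14×1.0890 = 0.6931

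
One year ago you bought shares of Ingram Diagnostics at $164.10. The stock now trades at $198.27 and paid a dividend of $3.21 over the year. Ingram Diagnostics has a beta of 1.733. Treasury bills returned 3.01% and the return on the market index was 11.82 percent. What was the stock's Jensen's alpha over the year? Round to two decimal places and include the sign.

+4.50%

Realised HPR = (P1 + D1 − P0) / P0 = (198.27 + 3.21 − 164.10) / 164.10 = 37.38 / 164.10 = 22.7788%
MRP = 11.82% − 3.01% = 8.81%
CAPM required = R_f + β·MRP = 3.01% + 1.733 × 8.81% = 18.27773%
α = realised − required = 22.7788% − 18.27773% = +4.50%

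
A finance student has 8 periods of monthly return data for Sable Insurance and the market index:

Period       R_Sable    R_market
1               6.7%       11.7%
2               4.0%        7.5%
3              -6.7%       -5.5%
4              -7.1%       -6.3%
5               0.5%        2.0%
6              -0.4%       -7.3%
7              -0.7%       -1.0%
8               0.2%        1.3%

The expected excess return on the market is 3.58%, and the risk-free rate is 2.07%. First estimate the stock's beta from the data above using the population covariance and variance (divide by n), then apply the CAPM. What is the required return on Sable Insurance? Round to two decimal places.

Mean R_i = (6.7 + 4.0 − 6.7 − 7.1 + 0.5 − 0.4 − 0.7 + 0.2) / 8 = -0.4375%
Mean R_m = (11.7 + 7.5 − 5.5 − 6.3 + 2.0 − 7.3 − 1.0 + 1.3) / 8 = 0.3000%
Σ(R_i − R̄_i)(R_m − R̄_m) = 195.9000  ⇒  Cov = 195.9000 / 8 = 24.4875
Σ(R_m − R̄_m)² = 322.3400  ⇒  Var(R_m) = 322.3400 / 8 = 40.2925
β = Cov / Var(R_m) = 24.4875 / 40.2925 = 0.6077
E(R) = R_f + β × MRP = 2.07% + 0.6077 × 3.58% = 4.25%

4.25%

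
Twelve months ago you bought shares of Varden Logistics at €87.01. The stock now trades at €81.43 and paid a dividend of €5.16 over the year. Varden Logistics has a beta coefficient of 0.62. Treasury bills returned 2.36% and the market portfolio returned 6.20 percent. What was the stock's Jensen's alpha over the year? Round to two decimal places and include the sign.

Realised HPR = (P1 + D1 − P0) / P0 = (81.43 + 5.16 − 87.01) / 87.01 = -0.42 / 87.01 = -0.4827%
MRP = 6.20% − 2.36% = 3.84%
CAPM required = R_f + β·MRP = 2.36% + 0.62 × 3.84% = 4.7408%
α = realised − required = -0.4827% − 4.7408% = -5.22%

-5.22%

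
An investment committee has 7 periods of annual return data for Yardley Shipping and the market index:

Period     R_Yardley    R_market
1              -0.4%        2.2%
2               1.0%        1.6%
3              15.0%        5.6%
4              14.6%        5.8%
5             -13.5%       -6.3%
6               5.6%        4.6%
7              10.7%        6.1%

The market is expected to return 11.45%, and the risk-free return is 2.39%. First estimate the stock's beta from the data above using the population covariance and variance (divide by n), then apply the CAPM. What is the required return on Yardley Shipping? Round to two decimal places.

Mean R_i = (-0.4 + 1.0 + 15.0 + 14.6 − 13.5 + 5.6 + 10.7) / 7 = 4.7143%
Mean R_m = (2.2 + 1.6 + 5.6 + 5.8 − 6.3 + 4.6 + 6.1) / 7 = 2.8000%
Σ(R_i − R̄_i)(R_m − R̄_m) = 253.0800  ⇒  Cov = 253.0800 / 7 = 36.1543
Σ(R_m − R̄_m)² = 115.5800  ⇒  Var(R_m) = 115.5800 / 7 = 16.5114
β = Cov / Var(R_m) = 36.1543 / 16.5114 = 2.1897
MRP = 11.45% − 2.39% = 9.06%
E(R) = R_f + β × MRP = 2.39% + 2.1897 × 9.06% = 22.23%

22.23%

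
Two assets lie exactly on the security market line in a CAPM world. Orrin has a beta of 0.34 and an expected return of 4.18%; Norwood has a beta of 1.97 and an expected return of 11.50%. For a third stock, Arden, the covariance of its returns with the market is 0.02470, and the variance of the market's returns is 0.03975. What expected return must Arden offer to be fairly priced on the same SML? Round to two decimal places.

5.44%

MRP = (11.50% − 4.18%) / (1.97 − 0.34) = 4.4908%
R_f = 4.18% − 0.34 × 4.4908% = 2.6531%
β_Arden = Cov / Var(R_m) = 0.02470 / 0.03975 = 0.6214
E(R_Arden) = R_f + β × MRP = 2.6531% + 0.6214 × 4.4908% = 5.44%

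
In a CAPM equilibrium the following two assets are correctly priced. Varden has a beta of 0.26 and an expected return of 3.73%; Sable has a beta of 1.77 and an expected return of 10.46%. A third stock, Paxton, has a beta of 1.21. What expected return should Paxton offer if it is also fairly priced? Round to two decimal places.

MRP (SML slope) = (10.46% − 3.73%) / (1.77 − 0.26) = 6.73% / 1.51 = 4.4570%
R_f (intercept) = 3.73% − 0.26 × 4.4570% = 2.5712%
E(R_Paxton) = R_f + β × MRP = 2.5712% + 1.21 × 4.4570% = 7.96%

7.96%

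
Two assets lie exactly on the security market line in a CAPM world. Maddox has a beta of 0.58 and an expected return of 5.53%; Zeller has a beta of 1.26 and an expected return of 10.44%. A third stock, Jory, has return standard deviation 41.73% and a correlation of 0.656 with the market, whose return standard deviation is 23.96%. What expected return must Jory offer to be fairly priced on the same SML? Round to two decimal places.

MRP = (10.44% − 5.53%) / (1.26 − 0.58) = 7.2206%
R_f = 5.53% − 0.58 × 7.2206% = 1.3421%
β_Jory = ρ·σ_i/σ_m = 0.656 × 41.73 / 23.96 = 1.1425
E(R_Jory) = R_f + β × MRP = 1.3421% + 1.1425 × 7.2206% = 9.59%

9.59%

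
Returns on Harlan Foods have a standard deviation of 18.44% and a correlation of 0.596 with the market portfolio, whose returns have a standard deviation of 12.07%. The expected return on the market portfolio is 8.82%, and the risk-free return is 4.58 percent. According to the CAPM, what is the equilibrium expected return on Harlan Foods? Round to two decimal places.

β = ρ × σ_i / σ_m = 0.596 × 18.44% / 12.07% = 0.9105
MRP = 8.82% − 4.58% = 4.24%
E(R) = 4.58% + 0.9105 × 4.24% = 8.44%

8.44%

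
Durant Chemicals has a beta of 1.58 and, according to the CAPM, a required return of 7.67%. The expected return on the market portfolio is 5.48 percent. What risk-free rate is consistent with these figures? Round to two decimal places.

1.70%

E(R) = R_f + β(E(R_m) − R_f) = R_f(1 − β) + β·E(R_m)
7.67% = R_f × (1 − 1.58) + 1.58 × 5.48%
7.67% = R_f × -0.58 + 8.6584%
R_f = (7.67% − 8.6584%) / -0.58 = 1.70%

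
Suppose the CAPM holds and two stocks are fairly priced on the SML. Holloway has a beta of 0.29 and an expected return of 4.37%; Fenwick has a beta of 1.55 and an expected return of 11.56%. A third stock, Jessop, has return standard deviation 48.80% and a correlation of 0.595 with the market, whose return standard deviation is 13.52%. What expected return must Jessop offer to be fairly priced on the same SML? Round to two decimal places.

14.97%

MRP = (11.56% − 4.37%) / (1.55 − 0.29) = 5.7063%
R_f = 4.37% − 0.29 × 5.7063% = 2.7152%
β_Jessop = ρ·σ_i/σ_m = 0.595 × 48.80 / 13.52 = 2.1476
E(R_Jessop) = R_f + β × MRP = 2.7152% + 2.1476 × 5.7063% = 14.97%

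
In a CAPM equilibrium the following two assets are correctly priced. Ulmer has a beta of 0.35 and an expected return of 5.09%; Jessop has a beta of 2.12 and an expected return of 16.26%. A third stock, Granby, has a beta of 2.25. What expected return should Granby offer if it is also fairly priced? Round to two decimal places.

17.08%

MRP (SML slope) = (16.26% − 5.09%) / (2.12 − 0.35) = 11.17% / 1.77 = 6.3107%
R_f (intercept) = 5.09% − 0.35 × 6.3107% = 2.8813%
E(R_Granby) = R_f + β × MRP = 2.8813% + 2.25 × 6.3107% = 17.08%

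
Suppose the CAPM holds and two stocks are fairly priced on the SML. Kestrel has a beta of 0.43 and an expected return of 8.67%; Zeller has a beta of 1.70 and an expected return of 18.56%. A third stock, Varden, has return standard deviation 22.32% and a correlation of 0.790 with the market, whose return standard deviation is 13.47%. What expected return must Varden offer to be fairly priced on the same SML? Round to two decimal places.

MRP = (18.56% − 8.67%) / (1.70 − 0.43) = 7.7874%
R_f = 8.67% − 0.43 × 7.7874% = 5.3214%
β_Varden = ρ·σ_i/σ_m = 0.790 × 22.32 / 13.47 = 1.3090
E(R_Varden) = R_f + β × MRP = 5.3214% + 1.3090 × 7.7874% = 15.52%

15.52%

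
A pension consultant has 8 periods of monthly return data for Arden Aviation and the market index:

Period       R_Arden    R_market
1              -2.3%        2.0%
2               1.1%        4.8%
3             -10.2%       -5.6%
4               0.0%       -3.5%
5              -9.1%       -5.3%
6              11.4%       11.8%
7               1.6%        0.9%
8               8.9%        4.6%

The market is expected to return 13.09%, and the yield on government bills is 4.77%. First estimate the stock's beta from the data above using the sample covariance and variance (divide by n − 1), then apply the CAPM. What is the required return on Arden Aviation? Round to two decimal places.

14.20%

Mean R_i = (-2.3 + 1.1 − 10.2 + 0.0 − 9.1 + 11.4 + 1.6 + 8.9) / 8 = 0.1750%
Mean R_m = (2.0 + 4.8 − 5.6 − 3.5 − 5.3 + 11.8 + 0.9 + 4.6) / 8 = 1.2125%
Σ(R_i − R̄_i)(R_m − R̄_m) = 281.2325  ⇒  Cov = 281.2325 / 7 = 40.1761
Σ(R_m − R̄_m)² = 248.1888  ⇒  Var(R_m) = 248.1888 / 7 = 35.4555
β = Cov / Var(R_m) = 40.1761 / 35.4555 = 1.1331
MRP = 13.09% − 4.77% = 8.32%
E(R) = R_f + β × MRP = 4.77% + 1.1331 × 8.32% = 14.20%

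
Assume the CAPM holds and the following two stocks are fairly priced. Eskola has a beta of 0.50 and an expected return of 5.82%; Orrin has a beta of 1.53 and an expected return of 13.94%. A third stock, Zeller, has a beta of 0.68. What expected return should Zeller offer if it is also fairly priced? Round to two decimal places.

MRP (SML slope) = (13.94% − 5.82%) / (1.53 − 0.50) = 8.12% / 1.03 = 7.8835%
R_f (intercept) = 5.82% − 0.50 × 7.8835% = 1.8783%
E(R_Zeller) = R_f + β × MRP = 1.8783% + 0.68 × 7.8835% = 7.24%

7.24%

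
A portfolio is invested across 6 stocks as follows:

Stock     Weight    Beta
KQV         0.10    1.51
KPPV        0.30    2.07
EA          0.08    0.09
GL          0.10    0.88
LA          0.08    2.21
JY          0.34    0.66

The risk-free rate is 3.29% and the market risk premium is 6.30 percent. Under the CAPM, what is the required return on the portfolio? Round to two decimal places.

11.28%

β_P = Σ w_i β_i = 0.10×1.51 + 0.30×2.07 + 0.08×0.09 + 0.10×0.88 + 0.08×2.21 + 0.34×0.66 = 1.2684
E(R_P) = R_f + β_P × MRP = 3.29% + 1.2684 × 6.30% = 11.28%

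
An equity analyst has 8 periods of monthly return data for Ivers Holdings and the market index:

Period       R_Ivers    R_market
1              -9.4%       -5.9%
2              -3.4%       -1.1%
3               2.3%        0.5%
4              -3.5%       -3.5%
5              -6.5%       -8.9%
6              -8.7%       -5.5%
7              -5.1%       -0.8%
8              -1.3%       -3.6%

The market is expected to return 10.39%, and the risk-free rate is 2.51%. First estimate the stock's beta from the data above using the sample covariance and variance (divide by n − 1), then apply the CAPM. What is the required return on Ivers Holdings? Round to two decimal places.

Mean R_i = (-9.4 − 3.4 + 2.3 − 3.5 − 6.5 − 8.7 − 5.1 − 1.3) / 8 = -4.4500%
Mean R_m = (-5.9 − 1.1 + 0.5 − 3.5 − 8.9 − 5.5 − 0.8 − 3.6) / 8 = -3.6000%
Σ(R_i − R̄_i)(R_m − R̄_m) = 58.9000  ⇒  Cov = 58.9000 / 7 = 8.4143
Σ(R_m − R̄_m)² = 67.9000  ⇒  Var(R_m) = 67.9000 / 7 = 9.7000
β = Cov / Var(R_m) = 8.4143 / 9.7000 = 0.8675
MRP = 10.39% − 2.51% = 7.88%
E(R) = R_f + β × MRP = 2.51% + 0.8675 × 7.88% = 9.35%

9.35%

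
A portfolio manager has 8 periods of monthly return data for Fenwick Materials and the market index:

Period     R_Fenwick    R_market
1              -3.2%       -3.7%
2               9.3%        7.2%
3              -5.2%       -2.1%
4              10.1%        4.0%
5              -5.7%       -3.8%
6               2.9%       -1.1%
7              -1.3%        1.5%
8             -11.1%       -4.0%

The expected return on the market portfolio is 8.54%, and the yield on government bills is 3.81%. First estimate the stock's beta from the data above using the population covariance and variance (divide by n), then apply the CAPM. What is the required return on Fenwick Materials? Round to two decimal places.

Mean R_i = (-3.2 + 9.3 − 5.2 + 10.1 − 5.7 + 2.9 − 1.3 − 11.1) / 8 = -0.5250%
Mean R_m = (-3.7 + 7.2 − 2.1 + 4.0 − 3.8 − 1.1 + 1.5 − 4.0) / 8 = -0.2500%
Σ(R_i − R̄_i)(R_m − R̄_m) = 189.9900  ⇒  Cov = 189.9900 / 8 = 23.7488
Σ(R_m − R̄_m)² = 119.3400  ⇒  Var(R_m) = 119.3400 / 8 = 14.9175
β = Cov / Var(R_m) = 23.7488 / 14.9175 = 1.5920
MRP = 8.54% − 3.81% = 4.73%
E(R) = R_f + β × MRP = 3.81% + 1.5920 × 4.73% = 11.34%

11.34%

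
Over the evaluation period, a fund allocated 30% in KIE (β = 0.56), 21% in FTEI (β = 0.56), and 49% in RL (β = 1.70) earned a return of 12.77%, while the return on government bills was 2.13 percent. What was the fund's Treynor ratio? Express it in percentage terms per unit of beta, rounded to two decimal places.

β_P = 0.30×0.56 + 0.21×0.56 + 0.49×1.70 = 1.1186
Treynor = (R_P − R_f) / β_P = (12.77% − 2.13%) / 1.1186 = 10.64% / 1.1186 = 9.51%

9.51%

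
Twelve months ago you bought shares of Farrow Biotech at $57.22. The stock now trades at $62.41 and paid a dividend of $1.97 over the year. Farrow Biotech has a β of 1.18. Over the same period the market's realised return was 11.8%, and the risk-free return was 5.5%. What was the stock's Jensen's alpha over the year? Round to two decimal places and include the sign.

Realised HPR = (P1 + D1 − P0) / P0 = (62.41 + 1.97 − 57.22) / 57.22 = 7.16 / 57.22 = 12.5131%
MRP = 11.8% − 5.5% = 6.30%
CAPM required = R_f + β·MRP = 5.5% + 1.18 × 6.3% = 12.9340%
α = realised − required = 12.5131% − 12.9340% = -0.42%

-0.42%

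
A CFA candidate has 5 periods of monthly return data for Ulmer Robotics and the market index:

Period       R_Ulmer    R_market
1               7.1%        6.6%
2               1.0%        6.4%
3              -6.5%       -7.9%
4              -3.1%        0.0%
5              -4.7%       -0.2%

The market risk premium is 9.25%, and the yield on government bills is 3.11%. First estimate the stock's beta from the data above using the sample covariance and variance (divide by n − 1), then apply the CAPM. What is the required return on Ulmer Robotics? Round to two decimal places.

Mean R_i = (7.1 + 1.0 − 6.5 − 3.1 − 4.7) / 5 = -1.2400%
Mean R_m = (6.6 + 6.4 − 7.9 + 0.0 − 0.2) / 5 = 0.9800%
Σ(R_i − R̄_i)(R_m − R̄_m) = 111.6260  ⇒  Cov = 111.6260 / 4 = 27.9065
Σ(R_m − R̄_m)² = 142.1680  ⇒  Var(R_m) = 142.1680 / 4 = 35.5420
β = Cov / Var(R_m) = 27.9065 / 35.5420 = 0.7852
E(R) = R_f + β × MRP = 3.11% + 0.7852 × 9.25% = 10.37%

10.37%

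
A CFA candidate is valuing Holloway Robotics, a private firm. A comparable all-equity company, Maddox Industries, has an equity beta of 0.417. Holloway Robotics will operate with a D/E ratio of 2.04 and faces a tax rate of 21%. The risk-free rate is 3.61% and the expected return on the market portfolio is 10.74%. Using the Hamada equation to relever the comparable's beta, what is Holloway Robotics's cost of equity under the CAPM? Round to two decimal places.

11.37%

β_L = β_U × [1 + (1 − t)(D/E)] = 0.417 × [1 + (1 − 0.21) × 2.04]
    = 0.417 × [1 + 0.79 × 2.04] = 0.417 × 2.6116 = 1.0890
MRP = 10.74% − 3.61% = 7.13%
E(R) = R_f + β_L × MRP = 3.61% + 1.0890 × 7.13% = 11.37%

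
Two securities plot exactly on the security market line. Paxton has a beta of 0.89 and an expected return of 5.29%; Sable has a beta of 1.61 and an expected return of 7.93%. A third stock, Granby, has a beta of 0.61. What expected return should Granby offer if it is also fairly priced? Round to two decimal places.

4.26%

MRP (SML slope) = (7.93% − 5.29%) / (1.61 − 0.89) = 2.64% / 0.72 = 3.6667%
R_f (intercept) = 5.29% − 0.89 × 3.6667% = 2.0266%
E(R_Granby) = R_f + β × MRP = 2.0266% + 0.61 × 3.6667% = 4.26%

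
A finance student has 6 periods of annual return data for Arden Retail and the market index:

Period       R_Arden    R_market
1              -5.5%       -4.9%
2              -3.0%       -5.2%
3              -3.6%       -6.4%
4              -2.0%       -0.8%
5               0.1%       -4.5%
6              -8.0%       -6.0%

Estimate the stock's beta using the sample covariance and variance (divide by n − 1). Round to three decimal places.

Mean R_i = (-5.5 − 3.0 − 3.6 − 2.0 + 0.1 − 8.0) / 6 = -3.6667%
Mean R_m = (-4.9 − 5.2 − 6.4 − 0.8 − 4.5 − 6.0) / 6 = -4.6333%
Σ(R_i − R̄_i)(R_m − R̄_m) = 12.8067  ⇒  Cov = 12.8067 / 5 = 2.5613
Σ(R_m − R̄_m)² = 20.0933  ⇒  Var(R_m) = 20.0933 / 5 = 4.0187
β = Cov / Var(R_m) = 2.5613 / 4.0187 = 0.6373

0.637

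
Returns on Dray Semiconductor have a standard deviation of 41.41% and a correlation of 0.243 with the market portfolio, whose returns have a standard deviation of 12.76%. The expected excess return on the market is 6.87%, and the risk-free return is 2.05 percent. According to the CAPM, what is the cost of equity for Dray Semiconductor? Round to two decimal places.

7.47%

β = ρ × σ_i / σ_m = 0.243 × 41.41% / 12.76% = 0.7886
E(R) = 2.05% + 0.7886 × 6.87% = 7.47%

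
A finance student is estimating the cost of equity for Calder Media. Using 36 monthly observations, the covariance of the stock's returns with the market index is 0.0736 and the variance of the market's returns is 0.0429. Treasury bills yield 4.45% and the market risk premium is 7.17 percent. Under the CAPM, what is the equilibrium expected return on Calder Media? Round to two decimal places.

16.75%

β = Cov(R_i, R_m) / Var(R_m) = 0.0736 / 0.0429 = 1.7156
E(R) = R_f + β × MRP = 4.45% + 1.7156 × 7.17% = 16.75%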